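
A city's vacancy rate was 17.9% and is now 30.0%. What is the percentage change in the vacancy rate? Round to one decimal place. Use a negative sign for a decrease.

The change is 30.0 − 17.9 = 12.1 percentage points.
Relative to the original 17.9%, that is 12.1 ÷ 17.9 ≈ 67.6%.

67.6%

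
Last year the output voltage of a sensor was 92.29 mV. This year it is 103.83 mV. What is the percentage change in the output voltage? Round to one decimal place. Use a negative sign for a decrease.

12.5%

Change: 103.83 − 92.29 = 11.54.
Relative to the original: 11.54 ÷ 92.29 ≈ 12.5%.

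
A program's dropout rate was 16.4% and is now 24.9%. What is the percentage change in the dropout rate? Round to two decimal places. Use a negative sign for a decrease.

The change is 24.9 − 16.4 = 8.5 percentage points.
Relative to the original 16.4%, that is 8.5 ÷ 16.4 ≈ 51.83%.

51.83%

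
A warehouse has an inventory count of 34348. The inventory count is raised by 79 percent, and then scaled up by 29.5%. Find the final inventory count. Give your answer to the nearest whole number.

79620

79% increase: 34348 × 1.79 = 61482.92.
Apply the 29.5% increase: 61482.92 × 1.295 = 79620.3814 ≈ 79620.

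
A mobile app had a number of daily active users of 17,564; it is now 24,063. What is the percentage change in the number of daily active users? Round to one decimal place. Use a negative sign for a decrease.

37.0%

Change: 24,063 − 17,564 = 6,499.
Relative to the original: 6,499 ÷ 17,564 ≈ 37.0%.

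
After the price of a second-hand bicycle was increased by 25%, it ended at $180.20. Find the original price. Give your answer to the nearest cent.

$144.16

The overall multiplier applied was 1.25.
So the original price was $180.20 ÷ 1.25 = $144.16.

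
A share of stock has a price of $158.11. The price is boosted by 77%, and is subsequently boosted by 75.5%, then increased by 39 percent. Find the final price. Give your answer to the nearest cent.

$682.69

After the 77% increase: $158.11 × 1.77 = $279.8547.
Apply the 75.5% increase: $279.8547 × 1.755 = $491.1449985.
39% increase: $491.1449985 × 1.39 = $682.691547915 ≈ $682.69.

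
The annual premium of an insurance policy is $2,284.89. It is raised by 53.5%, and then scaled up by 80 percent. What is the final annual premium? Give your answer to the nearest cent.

Each change multiplies by a factor: 1.535 × 1.8 = 2.763.
$2,284.89 × 2.763 = $6313.15107 ≈ $6,313.15.

$6,313.15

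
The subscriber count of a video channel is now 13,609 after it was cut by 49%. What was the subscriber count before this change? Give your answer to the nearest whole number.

26,684

The overall multiplier applied was 0.51.
So the original subscriber count was 13,609 ÷ 0.51 ≈ 26,684.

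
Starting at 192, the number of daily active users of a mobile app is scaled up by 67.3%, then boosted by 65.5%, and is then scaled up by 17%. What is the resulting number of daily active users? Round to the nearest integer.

Apply the 67.3% increase: 192 × 1.673 = 321.216.
After the 65.5% increase: 321.216 × 1.655 = 531.61248.
Apply the 17% increase: 531.61248 × 1.17 = 621.9866016 ≈ 622.

622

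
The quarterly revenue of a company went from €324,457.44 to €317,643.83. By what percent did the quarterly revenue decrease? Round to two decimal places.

2.10%

Change: €317,643.83 − €324,457.44 = -€6,813.61.
Relative to the original: -€6,813.61 ÷ €324,457.44 ≈ -2.10%.
So the quarterly revenue decreased by 2.10%.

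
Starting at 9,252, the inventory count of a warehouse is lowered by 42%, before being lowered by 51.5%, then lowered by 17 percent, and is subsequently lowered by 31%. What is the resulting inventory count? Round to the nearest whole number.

1,491

After the 42% decrease: 9,252 × 0.58 = 5366.16.
After the 51.5% decrease: 5366.16 × 0.485 = 2602.5876.
Apply the 17% decrease: 2602.5876 × 0.83 = 2160.147708.
After the 31% decrease: 2160.147708 × 0.69 = 1490.50191852 ≈ 1,491.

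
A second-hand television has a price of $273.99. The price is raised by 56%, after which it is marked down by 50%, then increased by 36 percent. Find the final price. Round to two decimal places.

Each change multiplies by a factor: 1.56 × 0.5 × 1.36 = 1.0608.
$273.99 × 1.0608 = $290.648592 ≈ $290.65.

$290.65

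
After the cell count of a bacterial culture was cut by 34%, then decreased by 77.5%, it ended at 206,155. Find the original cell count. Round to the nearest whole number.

The overall multiplier applied was 0.66 × 0.225 = 0.1485.
So the original cell count was 206,155 ÷ 0.1485 ≈ 1,388,249.

1,388,249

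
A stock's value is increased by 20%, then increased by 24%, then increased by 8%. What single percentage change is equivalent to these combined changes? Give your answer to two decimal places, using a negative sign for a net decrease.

60.70%

The combined multiplier is 1.2 × 1.24 × 1.08 = 1.60704.
That corresponds to an increase of 60.70%.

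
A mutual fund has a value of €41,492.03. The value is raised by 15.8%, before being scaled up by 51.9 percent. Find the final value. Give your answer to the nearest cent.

Each change multiplies by a factor: 1.158 × 1.519 = 1.759002.
€41,492.03 × 1.759002 = €72984.56375406 ≈ €72,984.56.

€72,984.56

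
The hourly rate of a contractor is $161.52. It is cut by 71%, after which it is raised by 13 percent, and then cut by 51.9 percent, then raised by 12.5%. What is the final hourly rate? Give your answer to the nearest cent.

$28.64

Each change multiplies by a factor: 0.29 × 1.13 × 0.481 × 1.125 = 0.1773266625.
$161.52 × 0.1773266625 = $28.641802527 ≈ $28.64.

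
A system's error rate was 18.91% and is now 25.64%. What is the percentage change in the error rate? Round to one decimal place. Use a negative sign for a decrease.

35.6%

The change is 25.64 − 18.91 = 6.73 percentage points.
Relative to the original 18.91%, that is 6.73 ÷ 18.91 ≈ 35.6%.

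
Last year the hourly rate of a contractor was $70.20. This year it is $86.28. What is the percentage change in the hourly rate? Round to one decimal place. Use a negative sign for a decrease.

Change: $86.28 − $70.20 = $16.08.
Relative to the original: $16.08 ÷ $70.20 ≈ 22.9%.

22.9%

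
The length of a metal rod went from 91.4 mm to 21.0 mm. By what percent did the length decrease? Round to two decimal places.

Change: 21.0 − 91.4 = -70.4.
Relative to the original: -70.4 ÷ 91.4 ≈ -77.02%.
So the length decreased by 77.02%.

77.02%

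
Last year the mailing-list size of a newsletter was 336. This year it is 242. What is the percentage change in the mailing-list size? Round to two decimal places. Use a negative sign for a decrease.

-27.98%

Change: 242 − 336 = -94.
Relative to the original: -94 ÷ 336 ≈ -27.98%.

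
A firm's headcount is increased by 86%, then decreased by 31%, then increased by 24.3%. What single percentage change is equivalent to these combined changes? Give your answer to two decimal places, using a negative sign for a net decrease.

The combined multiplier is 1.86 × 0.69 × 1.243 = 1.5952662.
That corresponds to an increase of 59.53%.

59.53%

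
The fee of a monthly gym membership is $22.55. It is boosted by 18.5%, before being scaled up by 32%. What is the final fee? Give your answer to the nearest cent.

$35.27

After the 18.5% increase: $22.55 × 1.185 = $26.72175.
32% increase: $26.72175 × 1.32 = $35.27271 ≈ $35.27.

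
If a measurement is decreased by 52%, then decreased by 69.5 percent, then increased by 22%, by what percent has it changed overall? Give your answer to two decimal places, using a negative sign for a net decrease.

-82.14%

The combined multiplier is 0.48 × 0.305 × 1.22 = 0.178608.
That corresponds to a decrease of 82.14%.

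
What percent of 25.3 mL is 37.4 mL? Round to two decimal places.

147.83%

37.4 mL ÷ 25.3 mL ≈ 147.83%.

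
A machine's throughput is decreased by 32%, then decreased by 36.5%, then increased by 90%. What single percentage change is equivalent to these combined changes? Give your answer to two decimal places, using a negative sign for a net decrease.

The combined multiplier is 0.68 × 0.635 × 1.9 = 0.82042.
That corresponds to a decrease of 17.96%.

-17.96%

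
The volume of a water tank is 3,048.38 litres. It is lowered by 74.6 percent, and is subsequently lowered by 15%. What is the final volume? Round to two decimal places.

658.15 litres

74.6% decrease: 3,048.38 × 0.254 = 774.28852.
15% decrease: 774.28852 × 0.85 = 658.145242 ≈ 658.15.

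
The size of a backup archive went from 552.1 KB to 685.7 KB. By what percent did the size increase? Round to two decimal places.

Change: 685.7 − 552.1 = 133.6.
Relative to the original: 133.6 ÷ 552.1 ≈ 24.20%.
So the size increased by 24.20%.

24.20%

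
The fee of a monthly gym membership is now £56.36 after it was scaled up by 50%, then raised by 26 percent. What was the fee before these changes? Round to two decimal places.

Undoing the 26% increase: £56.36 ÷ 1.26 ≈ £44.730159.
Undoing the 50% increase: £44.730159 ÷ 1.5 ≈ £29.82.

£29.82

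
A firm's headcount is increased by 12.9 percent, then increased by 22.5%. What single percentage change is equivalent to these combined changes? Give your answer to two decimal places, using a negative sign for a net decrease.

The combined multiplier is 1.129 × 1.225 = 1.383025.
That corresponds to an increase of 38.30%.

38.30%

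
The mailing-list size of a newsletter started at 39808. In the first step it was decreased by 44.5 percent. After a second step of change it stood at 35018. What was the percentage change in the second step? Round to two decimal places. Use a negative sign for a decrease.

After the first step: 39808 × 0.555 = 22093.44.
Second-step multiplier: 35018 ÷ 22093.44 ≈ 1.584995.
That is a change of 58.50%.

58.50%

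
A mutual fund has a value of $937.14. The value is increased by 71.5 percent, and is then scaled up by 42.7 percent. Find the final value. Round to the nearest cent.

Apply the 71.5% increase: $937.14 × 1.715 = $1607.1951.
Apply the 42.7% increase: $1607.1951 × 1.427 = $2293.4674077 ≈ $2293.47.

$2293.47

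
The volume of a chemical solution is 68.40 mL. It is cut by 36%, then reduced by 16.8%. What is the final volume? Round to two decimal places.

36.42 mL

36% decrease: 68.40 × 0.64 = 43.776.
Apply the 16.8% decrease: 43.776 × 0.832 = 36.421632 ≈ 36.42.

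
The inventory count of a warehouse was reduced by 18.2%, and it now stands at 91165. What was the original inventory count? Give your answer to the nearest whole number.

The overall multiplier applied was 0.818.
So the original inventory count was 91165 ÷ 0.818 ≈ 111449.

111449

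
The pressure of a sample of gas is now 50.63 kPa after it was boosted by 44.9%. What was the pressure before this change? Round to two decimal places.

The overall multiplier applied was 1.449.
So the original pressure was 50.63 ÷ 1.449 ≈ 34.94 kPa.

34.94 kPa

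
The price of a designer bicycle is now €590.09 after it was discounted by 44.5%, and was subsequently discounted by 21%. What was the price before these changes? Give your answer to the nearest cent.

Undoing the 21% decrease: €590.09 ÷ 0.79 ≈ €746.949367.
Undoing the 44.5% decrease: €746.949367 ÷ 0.555 ≈ €1345.85.

€1345.85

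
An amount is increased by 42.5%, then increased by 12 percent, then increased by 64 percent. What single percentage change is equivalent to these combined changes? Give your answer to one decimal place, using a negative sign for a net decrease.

A 42.5% increase multiplies by 1.425.
Then a 12% increase: 1.425 × 1.12 = 1.596.
Then a 64% increase: 1.596 × 1.64 = 2.61744.
Overall factor 2.61744, i.e. 161.7%.

161.7%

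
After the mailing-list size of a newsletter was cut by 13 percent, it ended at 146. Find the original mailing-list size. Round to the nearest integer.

The overall multiplier applied was 0.87.
So the original mailing-list size was 146 ÷ 0.87 ≈ 168.

168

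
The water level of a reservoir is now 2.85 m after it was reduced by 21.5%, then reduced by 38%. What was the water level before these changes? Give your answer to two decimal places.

5.86 m

The overall multiplier applied was 0.785 × 0.62 = 0.4867.
So the original water level was 2.85 ÷ 0.4867 ≈ 5.86 m.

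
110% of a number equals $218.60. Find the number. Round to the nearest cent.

$198.73

$218.60 ÷ 1.1 ≈ $198.73.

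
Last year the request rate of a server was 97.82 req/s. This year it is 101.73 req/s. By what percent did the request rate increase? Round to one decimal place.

4.0%

Change: 101.73 − 97.82 = 3.91.
Relative to the original: 3.91 ÷ 97.82 ≈ 4.0%.
So the request rate increased by 4.0%.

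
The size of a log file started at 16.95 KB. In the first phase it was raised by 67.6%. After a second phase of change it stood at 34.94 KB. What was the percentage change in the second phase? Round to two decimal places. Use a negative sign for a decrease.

After the first phase: 16.95 × 1.676 = 28.4082.
Second-phase multiplier: 34.94 ÷ 28.4082 ≈ 1.229927.
That is a change of 22.99%.

22.99%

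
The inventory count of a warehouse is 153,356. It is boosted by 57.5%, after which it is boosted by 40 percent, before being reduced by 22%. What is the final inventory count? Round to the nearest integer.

Each change multiplies by a factor: 1.575 × 1.4 × 0.78 = 1.7199.
153,356 × 1.7199 = 263756.9844 ≈ 263,757.

263,757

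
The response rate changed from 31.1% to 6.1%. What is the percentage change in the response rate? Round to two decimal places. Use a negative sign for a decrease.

The change is 6.1 − 31.1 = -25.0 percentage points.
Relative to the original 31.1%, that is -25.0 ÷ 31.1 ≈ -80.39%.

-80.39%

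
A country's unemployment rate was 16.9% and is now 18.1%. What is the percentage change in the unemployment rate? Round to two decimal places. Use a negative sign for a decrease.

7.10%

The change is 18.1 − 16.9 = 1.2 percentage points.
Relative to the original 16.9%, that is 1.2 ÷ 16.9 ≈ 7.10%.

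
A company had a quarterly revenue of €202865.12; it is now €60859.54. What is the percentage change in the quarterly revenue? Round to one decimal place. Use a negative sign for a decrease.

-70.0%

Change: €60859.54 − €202865.12 = -€142005.58.
Relative to the original: -€142005.58 ÷ €202865.12 ≈ -70.0%.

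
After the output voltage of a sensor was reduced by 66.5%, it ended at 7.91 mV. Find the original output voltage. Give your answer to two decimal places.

The overall multiplier applied was 0.335.
So the original output voltage was 7.91 ÷ 0.335 ≈ 23.61 mV.

23.61 mV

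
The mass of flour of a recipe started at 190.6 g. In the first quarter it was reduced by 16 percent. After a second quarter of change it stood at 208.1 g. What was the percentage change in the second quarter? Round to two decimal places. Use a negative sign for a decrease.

29.98%

After the first quarter: 190.6 × 0.84 = 160.104.
Second-quarter multiplier: 208.1 ÷ 160.104 ≈ 1.29978.
That is a change of 29.98%.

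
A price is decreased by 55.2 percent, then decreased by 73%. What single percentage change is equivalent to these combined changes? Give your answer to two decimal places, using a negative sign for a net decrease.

A 55.2% decrease multiplies by 0.448.
Then a 73% decrease: 0.448 × 0.27 = 0.12096.
Overall factor 0.12096, i.e. -87.90%.

-87.90%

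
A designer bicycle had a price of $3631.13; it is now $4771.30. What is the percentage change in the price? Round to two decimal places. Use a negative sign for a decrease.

Change: $4771.30 − $3631.13 = $1140.17.
Relative to the original: $1140.17 ÷ $3631.13 ≈ 31.40%.

31.40%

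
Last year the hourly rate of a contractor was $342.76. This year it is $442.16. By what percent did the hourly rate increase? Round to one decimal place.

Change: $442.16 − $342.76 = $99.40.
Relative to the original: $99.40 ÷ $342.76 ≈ 29.0%.
So the hourly rate increased by 29.0%.

29.0%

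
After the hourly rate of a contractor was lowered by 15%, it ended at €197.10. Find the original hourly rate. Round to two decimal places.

€231.88

The overall multiplier applied was 0.85.
So the original hourly rate was €197.10 ÷ 0.85 ≈ €231.88.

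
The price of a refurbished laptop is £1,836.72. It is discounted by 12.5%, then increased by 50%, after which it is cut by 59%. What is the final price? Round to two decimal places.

Apply the 12.5% decrease: £1,836.72 × 0.875 = £1607.13.
Apply the 50% increase: £1607.13 × 1.5 = £2410.695.
59% decrease: £2410.695 × 0.41 = £988.38495 ≈ £988.38.

£988.38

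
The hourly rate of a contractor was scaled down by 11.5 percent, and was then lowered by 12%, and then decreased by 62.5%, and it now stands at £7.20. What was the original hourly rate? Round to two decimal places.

The overall multiplier applied was 0.885 × 0.88 × 0.375 = 0.29205.
So the original hourly rate was £7.20 ÷ 0.29205 ≈ £24.65.

£24.65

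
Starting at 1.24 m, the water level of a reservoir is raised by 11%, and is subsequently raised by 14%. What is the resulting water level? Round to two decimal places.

1.57 m

Apply the 11% increase: 1.24 × 1.11 = 1.3764.
14% increase: 1.3764 × 1.14 = 1.569096 ≈ 1.57.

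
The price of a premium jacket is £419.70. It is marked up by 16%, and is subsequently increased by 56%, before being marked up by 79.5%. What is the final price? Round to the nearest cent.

£1363.28

After the 16% increase: £419.70 × 1.16 = £486.852.
After the 56% increase: £486.852 × 1.56 = £759.48912.
Apply the 79.5% increase: £759.48912 × 1.795 = £1363.2829704 ≈ £1363.28.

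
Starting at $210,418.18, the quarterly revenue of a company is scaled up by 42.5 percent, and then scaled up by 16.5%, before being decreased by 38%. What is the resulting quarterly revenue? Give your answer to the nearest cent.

$216,578.70

Each change multiplies by a factor: 1.425 × 1.165 × 0.62 = 1.0292775.
$210,418.18 × 1.0292775 = $216578.69826495 ≈ $216,578.70.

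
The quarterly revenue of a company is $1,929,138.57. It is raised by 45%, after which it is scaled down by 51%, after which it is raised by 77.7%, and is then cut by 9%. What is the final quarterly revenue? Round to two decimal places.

$2,216,441.77

Each change multiplies by a factor: 1.45 × 0.49 × 1.777 × 0.91 = 1.148928235.
$1,929,138.57 × 1.148928235 = $2216441.77230052395 ≈ $2,216,441.77.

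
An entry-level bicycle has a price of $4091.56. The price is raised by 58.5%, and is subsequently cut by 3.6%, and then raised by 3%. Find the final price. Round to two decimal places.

$6439.21

58.5% increase: $4091.56 × 1.585 = $6485.1226.
3.6% decrease: $6485.1226 × 0.964 = $6251.6581864.
Apply the 3% increase: $6251.6581864 × 1.03 = $6439.207931992 ≈ $6439.21.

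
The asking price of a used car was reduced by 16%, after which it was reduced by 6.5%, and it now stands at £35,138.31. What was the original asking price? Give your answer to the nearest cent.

£44,739.38

The overall multiplier applied was 0.84 × 0.935 = 0.7854.
So the original asking price was £35,138.31 ÷ 0.7854 ≈ £44,739.38.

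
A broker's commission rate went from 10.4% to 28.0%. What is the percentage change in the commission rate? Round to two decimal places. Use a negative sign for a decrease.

The change is 28.0 − 10.4 = 17.6 percentage points.
Relative to the original 10.4%, that is 17.6 ÷ 10.4 ≈ 169.23%.

169.23%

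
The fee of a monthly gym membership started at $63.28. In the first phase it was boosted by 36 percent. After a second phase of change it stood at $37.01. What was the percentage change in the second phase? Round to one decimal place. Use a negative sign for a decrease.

-57.0%

After the first phase: $63.28 × 1.36 = $86.0608.
Second-phase multiplier: $37.01 ÷ $86.0608 ≈ 0.43004.
That is a change of -57.0%.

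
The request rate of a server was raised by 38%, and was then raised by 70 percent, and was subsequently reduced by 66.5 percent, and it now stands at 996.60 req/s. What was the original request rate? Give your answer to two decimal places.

The overall multiplier applied was 1.38 × 1.7 × 0.335 = 0.78591.
So the original request rate was 996.60 ÷ 0.78591 ≈ 1268.08 req/s.

1268.08 req/s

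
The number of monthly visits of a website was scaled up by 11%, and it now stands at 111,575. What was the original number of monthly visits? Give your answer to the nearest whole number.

The overall multiplier applied was 1.11.
So the original number of monthly visits was 111,575 ÷ 1.11 ≈ 100,518.

100,518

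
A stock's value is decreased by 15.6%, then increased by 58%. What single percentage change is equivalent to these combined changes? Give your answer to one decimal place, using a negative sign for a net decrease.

The combined multiplier is 0.844 × 1.58 = 1.33352.
That corresponds to an increase of 33.4%.

33.4%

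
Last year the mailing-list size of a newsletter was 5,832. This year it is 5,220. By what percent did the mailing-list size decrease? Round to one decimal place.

Change: 5,220 − 5,832 = -612.
Relative to the original: -612 ÷ 5,832 ≈ -10.5%.
So the mailing-list size decreased by 10.5%.

10.5%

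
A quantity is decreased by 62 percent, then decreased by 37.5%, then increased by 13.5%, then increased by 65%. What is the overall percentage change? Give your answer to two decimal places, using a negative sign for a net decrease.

A 62% decrease multiplies by 0.38.
Then a 37.5% decrease: 0.38 × 0.625 = 0.2375.
Then a 13.5% increase: 0.2375 × 1.135 = 0.2695625.
Then a 65% increase: 0.2695625 × 1.65 = 0.444778125.
Overall factor 0.444778125, i.e. -55.52%.

-55.52%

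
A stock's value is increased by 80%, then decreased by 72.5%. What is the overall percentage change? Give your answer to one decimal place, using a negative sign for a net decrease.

An 80% increase multiplies by 1.8.
Then a 72.5% decrease: 1.8 × 0.275 = 0.495.
Overall factor 0.495, i.e. -50.5%.

-50.5%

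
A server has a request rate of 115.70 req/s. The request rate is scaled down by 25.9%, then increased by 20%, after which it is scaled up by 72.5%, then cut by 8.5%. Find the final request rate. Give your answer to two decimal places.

Each change multiplies by a factor: 0.741 × 1.2 × 1.725 × 0.915 = 1.40349105.
115.70 × 1.40349105 = 162.383914485 ≈ 162.38.

162.38 req/s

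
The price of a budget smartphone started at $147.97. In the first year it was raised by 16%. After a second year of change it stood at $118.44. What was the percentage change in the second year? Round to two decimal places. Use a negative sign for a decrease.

After the first year: $147.97 × 1.16 = $171.6452.
Second-year multiplier: $118.44 ÷ $171.6452 ≈ 0.690028.
That is a change of -31.00%.

-31.00%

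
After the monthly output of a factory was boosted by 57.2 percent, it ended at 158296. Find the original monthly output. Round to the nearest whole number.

100697

The overall multiplier applied was 1.572.
So the original monthly output was 158296 ÷ 1.572 ≈ 100697.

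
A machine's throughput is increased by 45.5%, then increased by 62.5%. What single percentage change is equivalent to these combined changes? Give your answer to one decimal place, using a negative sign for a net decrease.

A 45.5% increase multiplies by 1.455.
Then a 62.5% increase: 1.455 × 1.625 = 2.364375.
Overall factor 2.364375, i.e. 136.4%.

136.4%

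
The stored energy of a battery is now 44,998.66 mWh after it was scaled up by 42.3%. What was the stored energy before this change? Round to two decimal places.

31,622.39 mWh

The overall multiplier applied was 1.423.
So the original stored energy was 44,998.66 ÷ 1.423 ≈ 31,622.39 mWh.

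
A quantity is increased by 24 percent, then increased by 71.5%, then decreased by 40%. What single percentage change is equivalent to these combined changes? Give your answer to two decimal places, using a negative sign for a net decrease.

27.60%

The combined multiplier is 1.24 × 1.715 × 0.6 = 1.27596.
That corresponds to an increase of 27.60%.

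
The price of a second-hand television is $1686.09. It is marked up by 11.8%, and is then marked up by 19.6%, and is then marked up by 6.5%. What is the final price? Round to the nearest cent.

$2401.06

Apply the 11.8% increase: $1686.09 × 1.118 = $1885.04862.
19.6% increase: $1885.04862 × 1.196 = $2254.51814952.
After the 6.5% increase: $2254.51814952 × 1.065 = $2401.0618292388 ≈ $2401.06.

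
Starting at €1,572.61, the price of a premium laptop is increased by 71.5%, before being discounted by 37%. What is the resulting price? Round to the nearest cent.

Each change multiplies by a factor: 1.715 × 0.63 = 1.08045.
€1,572.61 × 1.08045 = €1699.1264745 ≈ €1,699.13.

€1,699.13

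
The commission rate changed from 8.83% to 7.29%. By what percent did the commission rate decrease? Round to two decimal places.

17.44%

The change is 7.29 − 8.83 = -1.54 percentage points.
Relative to the original 8.83%, that is -1.54 ÷ 8.83 ≈ -17.44%.
So the commission rate fell by 17.44%.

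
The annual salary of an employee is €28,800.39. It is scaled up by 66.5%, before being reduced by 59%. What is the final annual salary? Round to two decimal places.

€19,660.59

Apply the 66.5% increase: €28,800.39 × 1.665 = €47952.64935.
Apply the 59% decrease: €47952.64935 × 0.41 = €19660.5862335 ≈ €19,660.59.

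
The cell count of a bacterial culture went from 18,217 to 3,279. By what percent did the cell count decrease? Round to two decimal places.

Change: 3,279 − 18,217 = -14,938.
Relative to the original: -14,938 ÷ 18,217 ≈ -82.00%.
So the cell count decreased by 82.00%.

82.00%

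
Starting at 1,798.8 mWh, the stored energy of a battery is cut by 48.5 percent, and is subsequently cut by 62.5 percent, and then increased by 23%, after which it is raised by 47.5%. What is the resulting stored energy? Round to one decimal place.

Each change multiplies by a factor: 0.515 × 0.375 × 1.23 × 1.475 = 0.35037703125.
1,798.8 × 0.35037703125 = 630.2582038125 ≈ 630.3.

630.3 mWh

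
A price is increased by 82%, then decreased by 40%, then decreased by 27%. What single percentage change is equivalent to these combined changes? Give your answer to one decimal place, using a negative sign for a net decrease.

-20.3%

An 82% increase multiplies by 1.82.
Then a 40% decrease: 1.82 × 0.6 = 1.092.
Then a 27% decrease: 1.092 × 0.73 = 0.79716.
Overall factor 0.79716, i.e. -20.3%.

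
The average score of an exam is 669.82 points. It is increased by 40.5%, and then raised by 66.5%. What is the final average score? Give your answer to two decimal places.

1566.93 points

Apply the 40.5% increase: 669.82 × 1.405 = 941.0971.
After the 66.5% increase: 941.0971 × 1.665 = 1566.9266715 ≈ 1566.93.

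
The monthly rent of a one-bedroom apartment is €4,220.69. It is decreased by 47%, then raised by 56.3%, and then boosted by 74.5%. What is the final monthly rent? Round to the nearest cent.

Each change multiplies by a factor: 0.53 × 1.563 × 1.745 = 1.44554055.
€4,220.69 × 1.44554055 = €6101.1785439795 ≈ €6,101.18.

€6,101.18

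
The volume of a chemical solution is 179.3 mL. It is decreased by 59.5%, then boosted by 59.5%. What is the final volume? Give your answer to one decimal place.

115.8 mL

Each change multiplies by a factor: 0.405 × 1.595 = 0.645975.
179.3 × 0.645975 = 115.8233175 ≈ 115.8.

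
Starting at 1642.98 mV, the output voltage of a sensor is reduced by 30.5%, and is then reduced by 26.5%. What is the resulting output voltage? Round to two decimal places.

839.28 mV

After the 30.5% decrease: 1642.98 × 0.695 = 1141.8711.
After the 26.5% decrease: 1141.8711 × 0.735 = 839.2752585 ≈ 839.28.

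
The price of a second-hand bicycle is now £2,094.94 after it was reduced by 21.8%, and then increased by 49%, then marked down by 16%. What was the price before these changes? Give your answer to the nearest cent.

The overall multiplier applied was 0.782 × 1.49 × 0.84 = 0.9787512.
So the original price was £2,094.94 ÷ 0.9787512 ≈ £2,140.42.

£2,140.42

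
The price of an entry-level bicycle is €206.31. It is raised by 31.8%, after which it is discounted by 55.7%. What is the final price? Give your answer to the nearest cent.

Apply the 31.8% increase: €206.31 × 1.318 = €271.91658.
55.7% decrease: €271.91658 × 0.443 = €120.45904494 ≈ €120.46.

€120.46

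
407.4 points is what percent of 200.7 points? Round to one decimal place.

203.0%

407.4 points ÷ 200.7 points ≈ 203.0%.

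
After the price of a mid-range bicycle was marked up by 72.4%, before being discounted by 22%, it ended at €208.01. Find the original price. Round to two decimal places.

€154.69

The overall multiplier applied was 1.724 × 0.78 = 1.34472.
So the original price was €208.01 ÷ 1.34472 ≈ €154.69.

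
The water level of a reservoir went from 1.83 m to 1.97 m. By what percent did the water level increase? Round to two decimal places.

7.65%

Change: 1.97 − 1.83 = 0.14.
Relative to the original: 0.14 ÷ 1.83 ≈ 7.65%.
So the water level increased by 7.65%.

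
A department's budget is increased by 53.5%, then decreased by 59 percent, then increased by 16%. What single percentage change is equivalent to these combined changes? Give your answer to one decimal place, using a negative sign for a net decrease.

The combined multiplier is 1.535 × 0.41 × 1.16 = 0.730046.
That corresponds to a decrease of 27.0%.

-27.0%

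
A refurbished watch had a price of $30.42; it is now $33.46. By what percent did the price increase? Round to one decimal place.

10.0%

Change: $33.46 − $30.42 = $3.04.
Relative to the original: $3.04 ÷ $30.42 ≈ 10.0%.
So the price increased by 10.0%.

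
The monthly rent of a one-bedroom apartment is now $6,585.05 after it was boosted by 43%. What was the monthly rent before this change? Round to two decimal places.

The overall multiplier applied was 1.43.
So the original monthly rent was $6,585.05 ÷ 1.43 ≈ $4,604.93.

$4,604.93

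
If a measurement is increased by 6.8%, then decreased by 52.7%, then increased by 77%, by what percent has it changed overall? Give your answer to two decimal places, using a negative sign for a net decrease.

-10.59%

The combined multiplier is 1.068 × 0.473 × 1.77 = 0.89414028.
That corresponds to a decrease of 10.59%.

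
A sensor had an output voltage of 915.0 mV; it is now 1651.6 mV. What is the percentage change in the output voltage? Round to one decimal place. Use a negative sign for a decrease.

Change: 1651.6 − 915.0 = 736.6.
Relative to the original: 736.6 ÷ 915.0 ≈ 80.5%.

80.5%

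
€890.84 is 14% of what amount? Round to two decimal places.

€890.84 ÷ 0.14 ≈ €6,363.14.

€6,363.14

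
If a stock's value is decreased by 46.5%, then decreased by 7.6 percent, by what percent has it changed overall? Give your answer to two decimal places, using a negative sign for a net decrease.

A 46.5% decrease multiplies by 0.535.
Then a 7.6% decrease: 0.535 × 0.924 = 0.49434.
Overall factor 0.49434, i.e. -50.57%.

-50.57%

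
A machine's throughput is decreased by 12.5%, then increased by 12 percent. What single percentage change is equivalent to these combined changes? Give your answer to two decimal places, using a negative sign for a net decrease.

A 12.5% decrease multiplies by 0.875.
Then a 12% increase: 0.875 × 1.12 = 0.98.
Overall factor 0.98, i.e. -2.00%.

-2.00%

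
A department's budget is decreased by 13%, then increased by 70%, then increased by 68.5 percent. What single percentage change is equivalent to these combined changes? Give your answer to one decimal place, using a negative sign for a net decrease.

A 13% decrease multiplies by 0.87.
Then a 70% increase: 0.87 × 1.7 = 1.479.
Then a 68.5% increase: 1.479 × 1.685 = 2.492115.
Overall factor 2.492115, i.e. 149.2%.

149.2%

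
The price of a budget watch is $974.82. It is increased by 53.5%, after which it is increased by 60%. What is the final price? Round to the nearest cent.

$2394.16

After the 53.5% increase: $974.82 × 1.535 = $1496.3487.
Apply the 60% increase: $1496.3487 × 1.6 = $2394.15792 ≈ $2394.16.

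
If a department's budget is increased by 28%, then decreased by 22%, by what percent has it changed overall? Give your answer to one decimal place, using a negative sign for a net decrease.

A 28% increase multiplies by 1.28.
Then a 22% decrease: 1.28 × 0.78 = 0.9984.
Overall factor 0.9984, i.e. -0.2%.

-0.2%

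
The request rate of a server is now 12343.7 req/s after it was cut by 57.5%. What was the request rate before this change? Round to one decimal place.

The overall multiplier applied was 0.425.
So the original request rate was 12343.7 ÷ 0.425 = 29044.0 req/s.

29044.0 req/s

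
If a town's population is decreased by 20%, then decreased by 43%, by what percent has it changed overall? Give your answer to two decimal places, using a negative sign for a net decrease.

A 20% decrease multiplies by 0.8.
Then a 43% decrease: 0.8 × 0.57 = 0.456.
Overall factor 0.456, i.e. -54.40%.

-54.40%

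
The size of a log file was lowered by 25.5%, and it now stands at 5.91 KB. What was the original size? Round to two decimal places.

7.93 KB

The overall multiplier applied was 0.745.
So the original size was 5.91 ÷ 0.745 ≈ 7.93 KB.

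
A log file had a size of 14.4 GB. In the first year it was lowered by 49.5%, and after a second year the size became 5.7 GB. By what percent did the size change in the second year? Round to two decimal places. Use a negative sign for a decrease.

-21.62%

After the first year: 14.4 × 0.505 = 7.272.
Second-year multiplier: 5.7 ÷ 7.272 ≈ 0.783828.
That is a change of -21.62%.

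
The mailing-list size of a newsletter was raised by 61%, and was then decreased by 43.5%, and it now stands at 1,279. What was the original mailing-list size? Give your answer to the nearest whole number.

1,406

The overall multiplier applied was 1.61 × 0.565 = 0.90965.
So the original mailing-list size was 1,279 ÷ 0.90965 ≈ 1,406.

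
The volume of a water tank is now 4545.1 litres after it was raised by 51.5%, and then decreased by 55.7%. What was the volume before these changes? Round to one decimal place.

The overall multiplier applied was 1.515 × 0.443 = 0.671145.
So the original volume was 4545.1 ÷ 0.671145 ≈ 6772.2 litres.

6772.2 litres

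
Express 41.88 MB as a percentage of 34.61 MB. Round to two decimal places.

121.01%

41.88 MB ÷ 34.61 MB ≈ 121.01%.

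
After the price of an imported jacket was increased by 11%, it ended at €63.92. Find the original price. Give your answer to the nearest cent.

The overall multiplier applied was 1.11.
So the original price was €63.92 ÷ 1.11 ≈ €57.59.

€57.59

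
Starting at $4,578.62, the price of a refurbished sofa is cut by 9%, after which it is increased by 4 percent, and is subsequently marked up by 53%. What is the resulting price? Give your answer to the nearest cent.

Each change multiplies by a factor: 0.91 × 1.04 × 1.53 = 1.447992.
$4,578.62 × 1.447992 = $6629.80513104 ≈ $6,629.81.

$6,629.81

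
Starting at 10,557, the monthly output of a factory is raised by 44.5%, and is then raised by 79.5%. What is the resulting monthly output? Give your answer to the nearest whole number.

After the 44.5% increase: 10,557 × 1.445 = 15254.865.
After the 79.5% increase: 15254.865 × 1.795 = 27382.482675 ≈ 27,382.

27,382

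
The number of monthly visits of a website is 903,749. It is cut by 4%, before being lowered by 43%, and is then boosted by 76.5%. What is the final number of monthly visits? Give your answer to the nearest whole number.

Apply the 4% decrease: 903,749 × 0.96 = 867599.04.
43% decrease: 867599.04 × 0.57 = 494531.4528.
Apply the 76.5% increase: 494531.4528 × 1.765 = 872848.014192 ≈ 872,848.

872,848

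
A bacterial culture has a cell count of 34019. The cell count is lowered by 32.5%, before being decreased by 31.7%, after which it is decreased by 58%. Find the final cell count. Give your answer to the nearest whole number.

6587

Each change multiplies by a factor: 0.675 × 0.683 × 0.42 = 0.1936305.
34019 × 0.1936305 = 6587.1159795 ≈ 6587.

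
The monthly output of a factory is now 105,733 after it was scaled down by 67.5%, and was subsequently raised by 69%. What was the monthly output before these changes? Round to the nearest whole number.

Undoing the 69% increase: 105,733 ÷ 1.69 ≈ 62563.905325.
Undoing the 67.5% decrease: 62563.905325 ÷ 0.325 ≈ 192,504.

192,504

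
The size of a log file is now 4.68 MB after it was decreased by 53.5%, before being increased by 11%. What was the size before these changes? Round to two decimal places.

9.07 MB

Undoing the 11% increase: 4.68 ÷ 1.11 ≈ 4.216216.
Undoing the 53.5% decrease: 4.216216 ÷ 0.465 ≈ 9.07 MB.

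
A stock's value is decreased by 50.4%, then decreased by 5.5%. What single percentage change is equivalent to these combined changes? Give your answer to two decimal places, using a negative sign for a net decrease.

-53.13%

The combined multiplier is 0.496 × 0.945 = 0.46872.
That corresponds to a decrease of 53.13%.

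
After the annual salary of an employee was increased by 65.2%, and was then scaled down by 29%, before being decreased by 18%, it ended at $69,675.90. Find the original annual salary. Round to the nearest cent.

$72,443.65

Undoing the 18% decrease: $69,675.90 ÷ 0.82 ≈ $84970.609756.
Undoing the 29% decrease: $84970.609756 ÷ 0.71 ≈ $119676.915149.
Undoing the 65.2% increase: $119676.915149 ÷ 1.652 ≈ $72,443.65.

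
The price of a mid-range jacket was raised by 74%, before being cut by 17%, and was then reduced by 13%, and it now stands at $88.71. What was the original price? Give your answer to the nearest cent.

Undoing the 13% decrease: $88.71 ÷ 0.87 ≈ $101.965517.
Undoing the 17% decrease: $101.965517 ÷ 0.83 ≈ $122.85002.
Undoing the 74% increase: $122.85002 ÷ 1.74 ≈ $70.60.

$70.60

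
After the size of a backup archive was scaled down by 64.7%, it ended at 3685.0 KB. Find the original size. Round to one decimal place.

The overall multiplier applied was 0.353.
So the original size was 3685.0 ÷ 0.353 ≈ 10439.1 KB.

10439.1 KB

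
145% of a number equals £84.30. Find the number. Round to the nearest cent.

£58.14

£84.30 ÷ 1.45 ≈ £58.14.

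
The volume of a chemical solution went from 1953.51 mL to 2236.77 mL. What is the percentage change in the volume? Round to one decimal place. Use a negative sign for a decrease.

Change: 2236.77 − 1953.51 = 283.26.
Relative to the original: 283.26 ÷ 1953.51 ≈ 14.5%.

14.5%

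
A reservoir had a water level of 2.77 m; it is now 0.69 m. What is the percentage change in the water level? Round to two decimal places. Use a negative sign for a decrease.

Change: 0.69 − 2.77 = -2.08.
Relative to the original: -2.08 ÷ 2.77 ≈ -75.09%.

-75.09%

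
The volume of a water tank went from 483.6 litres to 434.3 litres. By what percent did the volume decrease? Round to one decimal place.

Change: 434.3 − 483.6 = -49.3.
Relative to the original: -49.3 ÷ 483.6 ≈ -10.2%.
So the volume decreased by 10.2%.

10.2%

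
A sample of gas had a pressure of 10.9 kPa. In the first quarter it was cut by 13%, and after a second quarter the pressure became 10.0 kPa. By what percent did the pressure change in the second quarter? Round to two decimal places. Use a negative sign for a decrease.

After the first quarter: 10.9 × 0.87 = 9.483.
Second-quarter multiplier: 10.0 ÷ 9.483 ≈ 1.054519.
That is a change of 5.45%.

5.45%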